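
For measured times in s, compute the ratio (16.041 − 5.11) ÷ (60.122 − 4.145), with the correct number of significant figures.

0.1953

16.041 − 5.11 = 10.931, limited to 2 d.p. → 4 s.f.; 60.122 − 4.145 = 55.977, limited to 3 d.p. → 5 s.f.
Carrying full precision, 10.931 ÷ 55.977 = 0.195276631474…; keep min(4, 5) = 4 s.f.
Rounded to 4 significant figures: 0.1953.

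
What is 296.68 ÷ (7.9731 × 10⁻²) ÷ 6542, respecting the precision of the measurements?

0.5688

296.68 ÷ (7.9731 × 10⁻²) ÷ 6542 = 0.568788123284…
Multiplication/division keeps the fewest significant figures: 296.68 → 5 s.f., 7.9731 × 10⁻² → 5 s.f., 6542 → 4 s.f.; limit is 4.
Rounded to 4 significant figures: 0.5688.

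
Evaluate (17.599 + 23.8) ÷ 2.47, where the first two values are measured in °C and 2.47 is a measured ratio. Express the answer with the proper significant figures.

17.599 °C + 23.8 °C = 41.399 °C; the sum is limited to 1 decimal place (3 s.f.).
Carrying full precision, 41.399 ÷ 2.47 = 16.7607287449… °C; 2.47 has 3 s.f., so the result keeps min(3, 3) = 3 s.f.
Rounded to 3 significant figures: 16.8 °C.

16.8 °C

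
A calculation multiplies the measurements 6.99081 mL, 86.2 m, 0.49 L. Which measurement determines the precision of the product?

0.49 L

6.99081 mL → 6 s.f.; 86.2 m → 3 s.f.; 0.49 L → 2 s.f.
The fewest is 2 significant figures, from 0.49 L.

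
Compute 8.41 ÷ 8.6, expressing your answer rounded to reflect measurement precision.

8.41 ÷ 8.6 = 0.977906976744…
Multiplication/division keeps the fewest significant figures: 8.41 → 3 s.f., 8.6 → 2 s.f.; limit is 2.
Rounded to 2 significant figures: 0.98.

0.98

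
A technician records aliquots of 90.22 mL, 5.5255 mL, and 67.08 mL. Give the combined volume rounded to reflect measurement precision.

162.83 mL

90.22 mL + 5.5255 mL + 67.08 mL = 162.8255 mL.
Addition/subtraction keeps the fewest decimal places: 90.22 → 2 decimal places, 5.5255 → 4 decimal places, 67.08 → 2 decimal places; limit is 2.
Rounded to 2 decimal places: 162.83 mL.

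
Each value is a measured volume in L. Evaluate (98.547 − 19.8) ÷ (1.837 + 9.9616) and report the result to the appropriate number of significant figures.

6.67

98.547 − 19.8 = 78.747, limited to 1 d.p. → 3 s.f.; 1.837 + 9.9616 = 11.7986, limited to 3 d.p. → 5 s.f.
Carrying full precision, 78.747 ÷ 11.7986 = 6.67426643839…; keep min(3, 5) = 3 s.f.
Rounded to 3 significant figures: 6.67.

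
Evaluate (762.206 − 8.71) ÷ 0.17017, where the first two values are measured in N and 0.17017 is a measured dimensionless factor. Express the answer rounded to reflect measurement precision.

4427.9 N

762.206 N − 8.71 N = 753.496 N; the difference is limited to 2 decimal places (5 s.f.).
Carrying full precision, 753.496 ÷ 0.17017 = 4427.90151025… N; 0.17017 has 5 s.f., so the result keeps min(5, 5) = 5 s.f.
Rounded to 5 significant figures: 4427.9 N.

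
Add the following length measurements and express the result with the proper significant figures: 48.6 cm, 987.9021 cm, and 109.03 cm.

48.6 cm + 987.9021 cm + 109.03 cm = 1145.5321 cm.
Addition/subtraction keeps the fewest decimal places: 48.6 → 1 decimal place, 987.9021 → 4 decimal places, 109.03 → 2 decimal places; limit is 1.
Rounded to 1 decimal place: 1145.5 cm.

1145.5 cm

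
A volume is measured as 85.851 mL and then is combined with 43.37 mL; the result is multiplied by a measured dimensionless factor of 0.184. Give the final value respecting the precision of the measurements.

85.851 mL + 43.37 mL = 129.221 mL; the sum is limited to 2 decimal places (5 s.f.).
Carrying full precision, 129.221 × 0.184 = 23.776664 mL; 0.184 has 3 s.f., so the result keeps min(5, 3) = 3 s.f.
Rounded to 3 significant figures: 23.8 mL.

23.8 mL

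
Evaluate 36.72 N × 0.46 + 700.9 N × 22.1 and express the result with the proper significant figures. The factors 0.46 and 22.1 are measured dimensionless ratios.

1.55 × 10^4 N

36.72 × 0.46 = 16.8912 → 17 N (2 s.f., last digit at the 10^0 place).
700.9 × 22.1 = 15489.89 → 1.55 × 10^4 N (3 s.f., last digit at the 10^2 place).
Sum: 15506.7812 N; keep the coarser place, 10^2.
Result: 1.55 × 10^4 N.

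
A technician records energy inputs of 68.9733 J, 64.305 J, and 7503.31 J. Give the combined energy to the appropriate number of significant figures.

7.63659 × 10³ J

68.9733 J + 64.305 J + 7503.31 J = 7636.5883 J.
Addition/subtraction keeps the fewest decimal places: 68.9733 → 4 decimal places, 64.305 → 3 decimal places, 7503.31 → 2 decimal places; limit is 2.
Rounded to 2 decimal places: 7.63659 × 10³ J.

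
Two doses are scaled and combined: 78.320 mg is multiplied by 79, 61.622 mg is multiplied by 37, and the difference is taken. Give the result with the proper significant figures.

3.9 × 10³ mg

78.320 × 79 = 6187.28 → 6.2 × 10³ mg (2 s.f., last digit at the 10^2 place).
61.622 × 37 = 2280.014 → 2.3 × 10³ mg (2 s.f., last digit at the 10^2 place).
Difference: 3907.266 mg; keep the coarser place, 10^2.
Result: 3.9 × 10³ mg.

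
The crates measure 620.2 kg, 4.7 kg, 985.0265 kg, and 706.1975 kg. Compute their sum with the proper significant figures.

2316.1 kg

620.2 kg + 4.7 kg + 985.0265 kg + 706.1975 kg = 2316.1240 kg.
Addition/subtraction keeps the fewest decimal places: 620.2 → 1 decimal place, 4.7 → 1 decimal place, 985.0265 → 4 decimal places, 706.1975 → 4 decimal places; limit is 1.
Rounded to 1 decimal place: 2316.1 kg.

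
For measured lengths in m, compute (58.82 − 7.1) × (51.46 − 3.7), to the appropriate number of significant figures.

58.82 − 7.1 = 51.72, limited to 1 d.p. → 3 s.f.; 51.46 − 3.7 = 47.76, limited to 1 d.p. → 3 s.f.
Carrying full precision, 51.72 × 47.76 = 2470.1472; keep min(3, 3) = 3 s.f.
Rounded to 3 significant figures: 2.47 × 10³ m².

2.47 × 10³ m²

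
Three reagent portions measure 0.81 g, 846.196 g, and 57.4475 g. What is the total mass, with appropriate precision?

0.81 g + 846.196 g + 57.4475 g = 904.4535 g.
Addition/subtraction keeps the fewest decimal places: 0.81 → 2 decimal places, 846.196 → 3 decimal places, 57.4475 → 4 decimal places; limit is 2.
Rounded to 2 decimal places: 904.45 g.

904.45 g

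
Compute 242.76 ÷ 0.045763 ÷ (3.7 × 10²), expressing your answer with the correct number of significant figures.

242.76 ÷ 0.045763 ÷ (3.7 × 10²) = 14.3370869066…
Multiplication/division keeps the fewest significant figures: 242.76 → 5 s.f., 0.045763 → 5 s.f., 3.7 × 10² → 2 s.f.; limit is 2.
Rounded to 2 significant figures: 14.

14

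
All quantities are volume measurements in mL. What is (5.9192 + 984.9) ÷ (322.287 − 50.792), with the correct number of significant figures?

3.649

5.9192 + 984.9 = 990.8192, limited to 1 d.p. → 4 s.f.; 322.287 − 50.792 = 271.495, limited to 3 d.p. → 6 s.f.
Carrying full precision, 990.8192 ÷ 271.495 = 3.64949336084…; keep min(4, 6) = 4 s.f.
Rounded to 4 significant figures: 3.649.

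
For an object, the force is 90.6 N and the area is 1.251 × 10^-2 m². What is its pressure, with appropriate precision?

7.24 × 10^3 Pa

pressure = 90.6 N ÷ 1.251 × 10^-2 m² = 7242.20623501… Pa.
90.6 has 3 significant figures; 1.251 × 10^-2 has 4.
Division/multiplication keeps the fewest: 3 significant figures.
Rounded: 7.24 × 10^3 Pa.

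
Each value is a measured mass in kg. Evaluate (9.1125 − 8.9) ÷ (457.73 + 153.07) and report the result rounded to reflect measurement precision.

9.1125 − 8.9 = 0.2125, limited to 1 d.p. → 1 s.f.; 457.73 + 153.07 = 610.80, limited to 2 d.p. → 5 s.f.
Carrying full precision, 0.2125 ÷ 610.80 = 0.000347904387688…; keep min(1, 5) = 1 s.f.
Rounded to 1 significant figure: 3 × 10^-4.

3 × 10^-4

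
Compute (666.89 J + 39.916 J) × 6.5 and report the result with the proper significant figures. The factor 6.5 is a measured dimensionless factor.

666.89 J + 39.916 J = 706.806 J; the sum is limited to 2 decimal places (5 s.f.).
Carrying full precision, 706.806 × 6.5 = 4594.239 J; 6.5 has 2 s.f., so the result keeps min(5, 2) = 2 s.f.
Rounded to 2 significant figures: 4.6 × 10^3 J.

4.6 × 10^3 J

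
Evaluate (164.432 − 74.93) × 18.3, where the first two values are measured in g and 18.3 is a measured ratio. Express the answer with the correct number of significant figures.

164.432 g − 74.93 g = 89.502 g; the difference is limited to 2 decimal places (4 s.f.).
Carrying full precision, 89.502 × 18.3 = 1637.8866 g; 18.3 has 3 s.f., so the result keeps min(4, 3) = 3 s.f.
Rounded to 3 significant figures: 1.64 × 10^3 g.

1.64 × 10^3 g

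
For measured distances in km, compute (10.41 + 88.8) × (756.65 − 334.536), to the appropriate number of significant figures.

4.19 × 10⁴ km²

10.41 + 88.8 = 99.21, limited to 1 d.p. → 3 s.f.; 756.65 − 334.536 = 422.114, limited to 2 d.p. → 5 s.f.
Carrying full precision, 99.21 × 422.114 = 41877.92994; keep min(3, 5) = 3 s.f.
Rounded to 3 significant figures: 4.19 × 10⁴ km².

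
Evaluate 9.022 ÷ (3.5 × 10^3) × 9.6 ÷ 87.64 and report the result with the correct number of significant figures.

2.8 × 10^-4

9.022 ÷ (3.5 × 10^3) × 9.6 ÷ 87.64 = 0.000282360305144…
Multiplication/division keeps the fewest significant figures: 9.022 → 4 s.f., 3.5 × 10^3 → 2 s.f., 9.6 → 2 s.f., 87.64 → 4 s.f.; limit is 2.
Rounded to 2 significant figures: 2.8 × 10^-4.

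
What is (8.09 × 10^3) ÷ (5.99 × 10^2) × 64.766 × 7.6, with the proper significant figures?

(8.09 × 10^3) ÷ (5.99 × 10^2) × 64.766 × 7.6 = 6647.86768614…
Multiplication/division keeps the fewest significant figures: 8.09 × 10^3 → 3 s.f., 5.99 × 10^2 → 3 s.f., 64.766 → 5 s.f., 7.6 → 2 s.f.; limit is 2.
Rounded to 2 significant figures: 6.6 × 10^3.

6.6 × 10^3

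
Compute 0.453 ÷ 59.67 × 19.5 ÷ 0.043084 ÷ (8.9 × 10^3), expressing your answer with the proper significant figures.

0.453 ÷ 59.67 × 19.5 ÷ 0.043084 ÷ (8.9 × 10^3) = 0.000386074174636…
Multiplication/division keeps the fewest significant figures: 0.453 → 3 s.f., 59.67 → 4 s.f., 19.5 → 3 s.f., 0.043084 → 5 s.f., 8.9 × 10^3 → 2 s.f.; limit is 2.
Rounded to 2 significant figures: 3.9 × 10^-4.

3.9 × 10^-4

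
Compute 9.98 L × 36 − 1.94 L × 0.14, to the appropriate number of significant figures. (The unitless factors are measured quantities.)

9.98 × 36 = 359.28 → 3.6 × 10² L (2 s.f., last digit at the 10^1 place).
1.94 × 0.14 = 0.2716 → 0.27 L (2 s.f., last digit at the 10^-2 place).
Difference: 359.0084 L; keep the coarser place, 10^1.
Result: 3.6 × 10² L.

3.6 × 10² L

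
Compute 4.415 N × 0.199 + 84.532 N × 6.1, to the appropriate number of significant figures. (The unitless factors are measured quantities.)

4.415 × 0.199 = 0.878585 → 8.79 × 10⁻¹ N (3 s.f., last digit at the 10^-3 place).
84.532 × 6.1 = 515.6452 → 5.2 × 10² N (2 s.f., last digit at the 10^1 place).
Sum: 516.523785 N; keep the coarser place, 10^1.
Result: 5.2 × 10² N.

5.2 × 10² N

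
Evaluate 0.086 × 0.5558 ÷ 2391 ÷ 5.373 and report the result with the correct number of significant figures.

0.086 × 0.5558 ÷ 2391 ÷ 5.373 = 0.00000372066506923…
Multiplication/division keeps the fewest significant figures: 0.086 → 2 s.f., 0.5558 → 4 s.f., 2391 → 4 s.f., 5.373 → 4 s.f.; limit is 2.
Rounded to 2 significant figures: 3.7 × 10^-6.

3.7 × 10^-6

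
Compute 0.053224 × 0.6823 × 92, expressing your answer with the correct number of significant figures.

3.3

0.053224 × 0.6823 × 92 = 3.3409556384
Multiplication/division keeps the fewest significant figures: 0.053224 → 5 s.f., 0.6823 → 4 s.f., 92 → 2 s.f.; limit is 2.
Rounded to 2 significant figures: 3.3.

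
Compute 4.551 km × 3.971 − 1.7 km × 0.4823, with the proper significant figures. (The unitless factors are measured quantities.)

4.551 × 3.971 = 18.072021 → 18.07 km (4 s.f., last digit at the 10^-2 place).
1.7 × 0.4823 = 0.81991 → 0.82 km (2 s.f., last digit at the 10^-2 place).
Difference: 17.252111 km; keep the coarser place, 10^-2.
Result: 17.25 km.

17.25 km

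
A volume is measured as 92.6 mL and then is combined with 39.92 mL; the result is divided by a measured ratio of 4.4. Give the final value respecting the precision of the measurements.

3.0 × 10^1 mL

92.6 mL + 39.92 mL = 132.52 mL; the sum is limited to 1 decimal place (4 s.f.).
Carrying full precision, 132.52 ÷ 4.4 = 30.1181818182… mL; 4.4 has 2 s.f., so the result keeps min(4, 2) = 2 s.f.
Rounded to 2 significant figures: 3.0 × 10^1 mL.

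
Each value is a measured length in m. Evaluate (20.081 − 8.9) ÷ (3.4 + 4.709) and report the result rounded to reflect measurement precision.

20.081 − 8.9 = 11.181, limited to 1 d.p. → 3 s.f.; 3.4 + 4.709 = 8.109, limited to 1 d.p. → 2 s.f.
Carrying full precision, 11.181 ÷ 8.109 = 1.37883832778…; keep min(3, 2) = 2 s.f.
Rounded to 2 significant figures: 1.4.

1.4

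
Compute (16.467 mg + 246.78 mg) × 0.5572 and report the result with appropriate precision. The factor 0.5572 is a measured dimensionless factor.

16.467 mg + 246.78 mg = 263.247 mg; the sum is limited to 2 decimal places (5 s.f.).
Carrying full precision, 263.247 × 0.5572 = 146.6812284 mg; 0.5572 has 4 s.f., so the result keeps min(5, 4) = 4 s.f.
Rounded to 4 significant figures: 146.7 mg.

146.7 mg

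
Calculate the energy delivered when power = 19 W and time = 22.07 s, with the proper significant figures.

energy delivered = 19 W × 22.07 s = 419.33 J.
19 has 2 significant figures; 22.07 has 4.
Division/multiplication keeps the fewest: 2 significant figures.
Rounded: 4.2 × 10^2 J.

4.2 × 10^2 J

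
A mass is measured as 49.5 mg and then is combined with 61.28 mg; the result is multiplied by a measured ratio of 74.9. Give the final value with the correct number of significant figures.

49.5 mg + 61.28 mg = 110.78 mg; the sum is limited to 1 decimal place (4 s.f.).
Carrying full precision, 110.78 × 74.9 = 8297.422 mg; 74.9 has 3 s.f., so the result keeps min(4, 3) = 3 s.f.
Rounded to 3 significant figures: 8.30 × 10³ mg.

8.30 × 10³ mg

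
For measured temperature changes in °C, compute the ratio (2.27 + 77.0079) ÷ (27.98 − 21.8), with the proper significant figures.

13

2.27 + 77.0079 = 79.2779, limited to 2 d.p. → 4 s.f.; 27.98 − 21.8 = 6.18, limited to 1 d.p. → 2 s.f.
Carrying full precision, 79.2779 ÷ 6.18 = 12.8281391586…; keep min(4, 2) = 2 s.f.
Rounded to 2 significant figures: 13.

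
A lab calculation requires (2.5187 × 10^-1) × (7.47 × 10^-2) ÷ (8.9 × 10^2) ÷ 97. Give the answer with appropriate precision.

2.2 × 10^-7

(2.5187 × 10^-1) × (7.47 × 10^-2) ÷ (8.9 × 10^2) ÷ 97 = 2.17939175258 × 10^-7…
Multiplication/division keeps the fewest significant figures: 2.5187 × 10^-1 → 5 s.f., 7.47 × 10^-2 → 3 s.f., 8.9 × 10^2 → 2 s.f., 97 → 2 s.f.; limit is 2.
Rounded to 2 significant figures: 2.2 × 10^-7.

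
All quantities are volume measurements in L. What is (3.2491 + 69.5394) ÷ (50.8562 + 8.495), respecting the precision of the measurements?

1.2264

3.2491 + 69.5394 = 72.7885, limited to 4 d.p. → 6 s.f.; 50.8562 + 8.495 = 59.3512, limited to 3 d.p. → 5 s.f.
Carrying full precision, 72.7885 ÷ 59.3512 = 1.22640317298…; keep min(6, 5) = 5 s.f.
Rounded to 5 significant figures: 1.2264.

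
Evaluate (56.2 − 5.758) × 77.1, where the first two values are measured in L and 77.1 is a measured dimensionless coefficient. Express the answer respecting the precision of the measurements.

56.2 L − 5.758 L = 50.442 L; the difference is limited to 1 decimal place (3 s.f.).
Carrying full precision, 50.442 × 77.1 = 3889.0782 L; 77.1 has 3 s.f., so the result keeps min(3, 3) = 3 s.f.
Rounded to 3 significant figures: 3.89 × 10³ L.

3.89 × 10³ L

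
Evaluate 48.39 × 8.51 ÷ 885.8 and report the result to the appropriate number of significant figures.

0.465

48.39 × 8.51 ÷ 885.8 = 0.464889252653…
Multiplication/division keeps the fewest significant figures: 48.39 → 4 s.f., 8.51 → 3 s.f., 885.8 → 4 s.f.; limit is 3.
Rounded to 3 significant figures: 0.465.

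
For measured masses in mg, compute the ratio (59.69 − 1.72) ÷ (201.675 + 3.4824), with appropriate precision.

0.2826

59.69 − 1.72 = 57.97, limited to 2 d.p. → 4 s.f.; 201.675 + 3.4824 = 205.1574, limited to 3 d.p. → 6 s.f.
Carrying full precision, 57.97 ÷ 205.1574 = 0.282563534145…; keep min(4, 6) = 4 s.f.
Rounded to 4 significant figures: 0.2826.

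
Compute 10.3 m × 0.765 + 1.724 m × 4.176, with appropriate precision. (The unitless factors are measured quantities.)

15.08 m

10.3 × 0.765 = 7.8795 → 7.88 m (3 s.f., last digit at the 10^-2 place).
1.724 × 4.176 = 7.199424 → 7.199 m (4 s.f., last digit at the 10^-3 place).
Sum: 15.078924 m; keep the coarser place, 10^-2.
Result: 15.08 m.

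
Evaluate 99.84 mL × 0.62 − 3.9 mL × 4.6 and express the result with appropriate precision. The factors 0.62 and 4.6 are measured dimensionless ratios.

99.84 × 0.62 = 61.9008 → 62 mL (2 s.f., last digit at the 10^0 place).
3.9 × 4.6 = 17.94 → 18 mL (2 s.f., last digit at the 10^0 place).
Difference: 43.9608 mL; keep the coarser place, 10^0.
Result: 44 mL.

44 mL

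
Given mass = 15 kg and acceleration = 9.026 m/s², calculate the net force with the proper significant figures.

1.4 × 10² N

net force = 15 kg × 9.026 m/s² = 135.39 N.
15 has 2 significant figures; 9.026 has 4.
Division/multiplication keeps the fewest: 2 significant figures.
Rounded: 1.4 × 10² N.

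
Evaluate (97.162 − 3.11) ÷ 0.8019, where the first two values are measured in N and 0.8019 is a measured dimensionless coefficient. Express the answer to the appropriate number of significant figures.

97.162 N − 3.11 N = 94.052 N; the difference is limited to 2 decimal places (4 s.f.).
Carrying full precision, 94.052 ÷ 0.8019 = 117.286444694… N; 0.8019 has 4 s.f., so the result keeps min(4, 4) = 4 s.f.
Rounded to 4 significant figures: 117.3 N.

117.3 N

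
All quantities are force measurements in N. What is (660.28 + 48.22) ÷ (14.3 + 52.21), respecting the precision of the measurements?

660.28 + 48.22 = 708.50, limited to 2 d.p. → 5 s.f.; 14.3 + 52.21 = 66.51, limited to 1 d.p. → 3 s.f.
Carrying full precision, 708.50 ÷ 66.51 = 10.6525334536…; keep min(5, 3) = 3 s.f.
Rounded to 3 significant figures: 10.7.

10.7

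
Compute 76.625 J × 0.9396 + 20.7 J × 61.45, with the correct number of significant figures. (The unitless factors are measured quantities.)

76.625 × 0.9396 = 71.99685 → 72.00 J (4 s.f., last digit at the 10^-2 place).
20.7 × 61.45 = 1272.015 → 1.27 × 10^3 J (3 s.f., last digit at the 10^1 place).
Sum: 1344.01185 J; keep the coarser place, 10^1.
Result: 1.34 × 10^3 J.

1.34 × 10^3 J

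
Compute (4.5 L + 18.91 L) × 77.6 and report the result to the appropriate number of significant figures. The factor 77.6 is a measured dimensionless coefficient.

1.82 × 10^3 L

4.5 L + 18.91 L = 23.41 L; the sum is limited to 1 decimal place (3 s.f.).
Carrying full precision, 23.41 × 77.6 = 1816.616 L; 77.6 has 3 s.f., so the result keeps min(3, 3) = 3 s.f.
Rounded to 3 significant figures: 1.82 × 10^3 L.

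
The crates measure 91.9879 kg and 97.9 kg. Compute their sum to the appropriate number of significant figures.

189.9 kg

91.9879 kg + 97.9 kg = 189.8879 kg.
Addition/subtraction keeps the fewest decimal places: 91.9879 → 4 decimal places, 97.9 → 1 decimal place; limit is 1.
Rounded to 1 decimal place: 189.9 kg.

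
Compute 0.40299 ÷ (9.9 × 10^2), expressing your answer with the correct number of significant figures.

4.1 × 10^-4

0.40299 ÷ (9.9 × 10^2) = 0.000407060606061…
Multiplication/division keeps the fewest significant figures: 0.40299 → 5 s.f., 9.9 × 10^2 → 2 s.f.; limit is 2.
Rounded to 2 significant figures: 4.1 × 10^-4.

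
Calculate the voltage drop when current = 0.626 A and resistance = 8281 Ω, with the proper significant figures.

voltage drop = 0.626 A × 8281 Ω = 5183.906 V.
0.626 has 3 significant figures; 8281 has 4.
Division/multiplication keeps the fewest: 3 significant figures.
Rounded: 5.18 × 10^3 V.

5.18 × 10^3 V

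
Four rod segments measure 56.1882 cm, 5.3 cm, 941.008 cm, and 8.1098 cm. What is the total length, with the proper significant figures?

56.1882 cm + 5.3 cm + 941.008 cm + 8.1098 cm = 1010.6060 cm.
Addition/subtraction keeps the fewest decimal places: 56.1882 → 4 decimal places, 5.3 → 1 decimal place, 941.008 → 3 decimal places, 8.1098 → 4 decimal places; limit is 1.
Rounded to 1 decimal place: 1010.6 cm.

1010.6 cm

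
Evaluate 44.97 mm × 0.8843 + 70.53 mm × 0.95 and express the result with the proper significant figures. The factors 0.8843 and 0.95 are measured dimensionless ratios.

44.97 × 0.8843 = 39.766971 → 39.77 mm (4 s.f., last digit at the 10^-2 place).
70.53 × 0.95 = 67.0035 → 67 mm (2 s.f., last digit at the 10^0 place).
Sum: 106.770471 mm; keep the coarser place, 10^0.
Result: 107 mm.

107 mm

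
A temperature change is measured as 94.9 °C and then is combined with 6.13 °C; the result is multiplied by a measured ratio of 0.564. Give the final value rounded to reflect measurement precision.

94.9 °C + 6.13 °C = 101.03 °C; the sum is limited to 1 decimal place (4 s.f.).
Carrying full precision, 101.03 × 0.564 = 56.98092 °C; 0.564 has 3 s.f., so the result keeps min(4, 3) = 3 s.f.
Rounded to 3 significant figures: 57.0 °C.

57.0 °C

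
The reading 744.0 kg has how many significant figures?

744.0: trailing zeros after a decimal point are significant.

4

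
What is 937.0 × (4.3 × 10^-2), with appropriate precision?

40.

937.0 × (4.3 × 10^-2) = 40.291
Multiplication/division keeps the fewest significant figures: 937.0 → 4 s.f., 4.3 × 10^-2 → 2 s.f.; limit is 2.
Rounded to 2 significant figures: 40.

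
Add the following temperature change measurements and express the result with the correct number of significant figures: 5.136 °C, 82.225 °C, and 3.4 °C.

5.136 °C + 82.225 °C + 3.4 °C = 90.761 °C.
Addition/subtraction keeps the fewest decimal places: 5.136 → 3 decimal places, 82.225 → 3 decimal places, 3.4 → 1 decimal place; limit is 1.
Rounded to 1 decimal place: 90.8 °C.

90.8 °C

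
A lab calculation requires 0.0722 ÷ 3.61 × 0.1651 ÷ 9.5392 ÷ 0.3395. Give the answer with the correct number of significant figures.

0.0722 ÷ 3.61 × 0.1651 ÷ 9.5392 ÷ 0.3395 = 0.00101958945684…
Multiplication/division keeps the fewest significant figures: 0.0722 → 3 s.f., 3.61 → 3 s.f., 0.1651 → 4 s.f., 9.5392 → 5 s.f., 0.3395 → 4 s.f.; limit is 3.
Rounded to 3 significant figures: 0.00102.

0.00102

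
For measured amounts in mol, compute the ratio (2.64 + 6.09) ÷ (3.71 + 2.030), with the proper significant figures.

1.52

2.64 + 6.09 = 8.73, limited to 2 d.p. → 3 s.f.; 3.71 + 2.030 = 5.740, limited to 2 d.p. → 3 s.f.
Carrying full precision, 8.73 ÷ 5.740 = 1.52090592334…; keep min(3, 3) = 3 s.f.
Rounded to 3 significant figures: 1.52.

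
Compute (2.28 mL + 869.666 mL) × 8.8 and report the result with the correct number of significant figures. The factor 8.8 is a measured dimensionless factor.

2.28 mL + 869.666 mL = 871.946 mL; the sum is limited to 2 decimal places (5 s.f.).
Carrying full precision, 871.946 × 8.8 = 7673.1248 mL; 8.8 has 2 s.f., so the result keeps min(5, 2) = 2 s.f.
Rounded to 2 significant figures: 7.7 × 10³ mL.

7.7 × 10³ mL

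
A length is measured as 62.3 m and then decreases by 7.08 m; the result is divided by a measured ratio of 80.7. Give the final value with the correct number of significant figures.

6.84 × 10⁻¹ m

62.3 m − 7.08 m = 55.22 m; the difference is limited to 1 decimal place (3 s.f.).
Carrying full precision, 55.22 ÷ 80.7 = 0.684262701363… m; 80.7 has 3 s.f., so the result keeps min(3, 3) = 3 s.f.
Rounded to 3 significant figures: 6.84 × 10⁻¹ m.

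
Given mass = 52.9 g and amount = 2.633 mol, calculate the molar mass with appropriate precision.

20.1 g/mol

molar mass = 52.9 g ÷ 2.633 mol = 20.0911507786… g/mol.
52.9 has 3 significant figures; 2.633 has 4.
Division/multiplication keeps the fewest: 3 significant figures.
Rounded: 20.1 g/mol.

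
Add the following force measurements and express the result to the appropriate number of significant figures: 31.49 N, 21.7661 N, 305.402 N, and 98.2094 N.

456.87 N

31.49 N + 21.7661 N + 305.402 N + 98.2094 N = 456.8675 N.
Addition/subtraction keeps the fewest decimal places: 31.49 → 2 decimal places, 21.7661 → 4 decimal places, 305.402 → 3 decimal places, 98.2094 → 4 decimal places; limit is 2.
Rounded to 2 decimal places: 456.87 N.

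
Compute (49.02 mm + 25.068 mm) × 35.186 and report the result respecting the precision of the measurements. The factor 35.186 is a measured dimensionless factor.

49.02 mm + 25.068 mm = 74.088 mm; the sum is limited to 2 decimal places (4 s.f.).
Carrying full precision, 74.088 × 35.186 = 2606.860368 mm; 35.186 has 5 s.f., so the result keeps min(4, 5) = 4 s.f.
Rounded to 4 significant figures: 2.607 × 10^3 mm.

2.607 × 10^3 mm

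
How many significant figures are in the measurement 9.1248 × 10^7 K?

5

9.1248 × 10^7: in scientific notation every digit of the coefficient is significant.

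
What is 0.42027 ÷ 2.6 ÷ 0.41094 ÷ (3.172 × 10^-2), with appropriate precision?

0.42027 ÷ 2.6 ÷ 0.41094 ÷ (3.172 × 10^-2) = 12.400621355…
Multiplication/division keeps the fewest significant figures: 0.42027 → 5 s.f., 2.6 → 2 s.f., 0.41094 → 5 s.f., 3.172 × 10^-2 → 4 s.f.; limit is 2.
Rounded to 2 significant figures: 12.

12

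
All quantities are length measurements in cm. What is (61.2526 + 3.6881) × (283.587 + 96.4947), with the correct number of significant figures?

24682.8 cm²

61.2526 + 3.6881 = 64.9407, limited to 4 d.p. → 6 s.f.; 283.587 + 96.4947 = 380.0817, limited to 3 d.p. → 6 s.f.
Carrying full precision, 64.9407 × 380.0817 = 24682.7716552…; keep min(6, 6) = 6 s.f.
Rounded to 6 significant figures: 24682.8 cm².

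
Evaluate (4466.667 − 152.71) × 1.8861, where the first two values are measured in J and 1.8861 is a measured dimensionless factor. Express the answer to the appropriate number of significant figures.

4466.667 J − 152.71 J = 4313.957 J; the difference is limited to 2 decimal places (6 s.f.).
Carrying full precision, 4313.957 × 1.8861 = 8136.5542977 J; 1.8861 has 5 s.f., so the result keeps min(6, 5) = 5 s.f.
Rounded to 5 significant figures: 8136.6 J.

8136.6 J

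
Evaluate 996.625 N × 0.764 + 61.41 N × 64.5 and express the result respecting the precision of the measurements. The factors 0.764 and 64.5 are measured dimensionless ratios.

4.72 × 10³ N

996.625 × 0.764 = 761.4215 → 761 N (3 s.f., last digit at the 10^0 place).
61.41 × 64.5 = 3960.945 → 3.96 × 10³ N (3 s.f., last digit at the 10^1 place).
Sum: 4722.3665 N; keep the coarser place, 10^1.
Result: 4.72 × 10³ N.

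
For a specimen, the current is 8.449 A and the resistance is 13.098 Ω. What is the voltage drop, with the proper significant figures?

voltage drop = 8.449 A × 13.098 Ω = 110.665002 V.
8.449 has 4 significant figures; 13.098 has 5.
Division/multiplication keeps the fewest: 4 significant figures.
Rounded: 1.107 × 10² V.

1.107 × 10² V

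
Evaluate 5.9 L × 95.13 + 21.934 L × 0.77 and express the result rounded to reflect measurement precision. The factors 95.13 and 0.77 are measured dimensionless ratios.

5.9 × 95.13 = 561.267 → 5.6 × 10² L (2 s.f., last digit at the 10^1 place).
21.934 × 0.77 = 16.88918 → 17 L (2 s.f., last digit at the 10^0 place).
Sum: 578.15618 L; keep the coarser place, 10^1.
Result: 5.8 × 10² L.

5.8 × 10² L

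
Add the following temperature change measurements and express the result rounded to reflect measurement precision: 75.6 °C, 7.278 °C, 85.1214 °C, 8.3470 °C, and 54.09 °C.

230.4 °C

75.6 °C + 7.278 °C + 85.1214 °C + 8.3470 °C + 54.09 °C = 230.4364 °C.
Addition/subtraction keeps the fewest decimal places: 75.6 → 1 decimal place, 7.278 → 3 decimal places, 85.1214 → 4 decimal places, 8.3470 → 4 decimal places, 54.09 → 2 decimal places; limit is 1.
Rounded to 1 decimal place: 230.4 °C.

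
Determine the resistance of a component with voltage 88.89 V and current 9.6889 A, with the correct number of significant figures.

resistance = 88.89 V ÷ 9.6889 A = 9.17441608439… Ω.
88.89 has 4 significant figures; 9.6889 has 5.
Division/multiplication keeps the fewest: 4 significant figures.
Rounded: 9.174 Ω.

9.174 Ω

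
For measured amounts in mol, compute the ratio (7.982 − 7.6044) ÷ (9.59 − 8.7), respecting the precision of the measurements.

0.4

7.982 − 7.6044 = 0.3776, limited to 3 d.p. → 3 s.f.; 9.59 − 8.7 = 0.89, limited to 1 d.p. → 1 s.f.
Carrying full precision, 0.3776 ÷ 0.89 = 0.424269662921…; keep min(3, 1) = 1 s.f.
Rounded to 1 significant figure: 0.4.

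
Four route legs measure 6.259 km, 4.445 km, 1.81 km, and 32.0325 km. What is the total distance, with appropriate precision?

44.55 km

6.259 km + 4.445 km + 1.81 km + 32.0325 km = 44.5465 km.
Addition/subtraction keeps the fewest decimal places: 6.259 → 3 decimal places, 4.445 → 3 decimal places, 1.81 → 2 decimal places, 32.0325 → 4 decimal places; limit is 2.
Rounded to 2 decimal places: 44.55 km.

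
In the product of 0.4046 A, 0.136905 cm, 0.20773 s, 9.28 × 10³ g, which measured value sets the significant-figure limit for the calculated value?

0.4046 A → 4 s.f.; 0.136905 cm → 6 s.f.; 0.20773 s → 5 s.f.; 9.28 × 10³ g → 3 s.f.
The fewest is 3 significant figures, from 9.28 × 10³ g.

9.28 × 10³ g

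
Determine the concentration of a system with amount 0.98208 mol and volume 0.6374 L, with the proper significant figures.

concentration = 0.98208 mol ÷ 0.6374 L = 1.5407593348… mol/L.
0.98208 has 5 significant figures; 0.6374 has 4.
Division/multiplication keeps the fewest: 4 significant figures.
Rounded: 1.541 mol/L.

1.541 mol/L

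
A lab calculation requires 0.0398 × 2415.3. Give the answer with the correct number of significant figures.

96.1

0.0398 × 2415.3 = 96.12894
Multiplication/division keeps the fewest significant figures: 0.0398 → 3 s.f., 2415.3 → 5 s.f.; limit is 3.
Rounded to 3 significant figures: 96.1.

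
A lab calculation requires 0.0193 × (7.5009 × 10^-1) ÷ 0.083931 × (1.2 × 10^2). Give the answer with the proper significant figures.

21

0.0193 × (7.5009 × 10^-1) ÷ 0.083931 × (1.2 × 10^2) = 20.6980548308…
Multiplication/division keeps the fewest significant figures: 0.0193 → 3 s.f., 7.5009 × 10^-1 → 5 s.f., 0.083931 → 5 s.f., 1.2 × 10^2 → 2 s.f.; limit is 2.
Rounded to 2 significant figures: 21.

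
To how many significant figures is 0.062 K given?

2

0.062: leading zeros are not significant.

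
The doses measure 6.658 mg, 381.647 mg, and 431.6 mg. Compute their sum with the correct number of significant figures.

819.9 mg

6.658 mg + 381.647 mg + 431.6 mg = 819.905 mg.
Addition/subtraction keeps the fewest decimal places: 6.658 → 3 decimal places, 381.647 → 3 decimal places, 431.6 → 1 decimal place; limit is 1.
Rounded to 1 decimal place: 819.9 mg.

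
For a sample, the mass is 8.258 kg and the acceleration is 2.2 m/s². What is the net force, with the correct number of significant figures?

net force = 8.258 kg × 2.2 m/s² = 18.1676 N.
8.258 has 4 significant figures; 2.2 has 2.
Division/multiplication keeps the fewest: 2 significant figures.
Rounded: 18 N.

18 N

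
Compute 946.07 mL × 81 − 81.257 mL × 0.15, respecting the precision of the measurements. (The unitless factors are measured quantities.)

946.07 × 81 = 76631.67 → 7.7 × 10⁴ mL (2 s.f., last digit at the 10^3 place).
81.257 × 0.15 = 12.18855 → 12 mL (2 s.f., last digit at the 10^0 place).
Difference: 76619.48145 mL; keep the coarser place, 10^3.
Result: 7.7 × 10⁴ mL.

7.7 × 10⁴ mL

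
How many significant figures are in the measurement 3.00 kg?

3.00: trailing zeros after a decimal point are significant.

3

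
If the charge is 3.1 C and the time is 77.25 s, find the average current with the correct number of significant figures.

average current = 3.1 C ÷ 77.25 s = 0.0401294498382… A.
3.1 has 2 significant figures; 77.25 has 4.
Division/multiplication keeps the fewest: 2 significant figures.
Rounded: 0.040 A.

0.040 A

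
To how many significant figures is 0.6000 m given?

0.6000: leading zeros are not significant; trailing zeros after a decimal point are significant.

4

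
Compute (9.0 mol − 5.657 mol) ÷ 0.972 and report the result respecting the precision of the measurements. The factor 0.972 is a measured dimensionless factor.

3.4 mol

9.0 mol − 5.657 mol = 3.343 mol; the difference is limited to 1 decimal place (2 s.f.).
Carrying full precision, 3.343 ÷ 0.972 = 3.43930041152… mol; 0.972 has 3 s.f., so the result keeps min(2, 3) = 2 s.f.
Rounded to 2 significant figures: 3.4 mol.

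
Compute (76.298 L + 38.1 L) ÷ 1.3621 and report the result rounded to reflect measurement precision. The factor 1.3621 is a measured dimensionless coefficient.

83.99 L

76.298 L + 38.1 L = 114.398 L; the sum is limited to 1 decimal place (4 s.f.).
Carrying full precision, 114.398 ÷ 1.3621 = 83.986491447… L; 1.3621 has 5 s.f., so the result keeps min(4, 5) = 4 s.f.
Rounded to 4 significant figures: 83.99 L.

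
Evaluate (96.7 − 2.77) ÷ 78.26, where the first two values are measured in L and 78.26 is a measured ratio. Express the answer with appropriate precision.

96.7 L − 2.77 L = 93.93 L; the difference is limited to 1 decimal place (3 s.f.).
Carrying full precision, 93.93 ÷ 78.26 = 1.20023000256… L; 78.26 has 4 s.f., so the result keeps min(3, 4) = 3 s.f.
Rounded to 3 significant figures: 1.20 L.

1.20 L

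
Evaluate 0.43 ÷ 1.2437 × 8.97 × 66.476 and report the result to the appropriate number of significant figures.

0.43 ÷ 1.2437 × 8.97 × 66.476 = 206.162723808…
Multiplication/division keeps the fewest significant figures: 0.43 → 2 s.f., 1.2437 → 5 s.f., 8.97 → 3 s.f., 66.476 → 5 s.f.; limit is 2.
Rounded to 2 significant figures: 2.1 × 10^2.

2.1 × 10^2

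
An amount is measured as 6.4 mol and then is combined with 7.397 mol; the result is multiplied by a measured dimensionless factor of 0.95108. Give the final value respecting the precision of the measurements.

13.1 mol

6.4 mol + 7.397 mol = 13.797 mol; the sum is limited to 1 decimal place (3 s.f.).
Carrying full precision, 13.797 × 0.95108 = 13.12205076 mol; 0.95108 has 5 s.f., so the result keeps min(3, 5) = 3 s.f.
Rounded to 3 significant figures: 13.1 mol.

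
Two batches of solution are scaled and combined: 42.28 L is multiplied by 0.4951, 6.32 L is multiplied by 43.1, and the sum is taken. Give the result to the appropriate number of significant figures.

42.28 × 0.4951 = 20.932828 → 20.93 L (4 s.f., last digit at the 10^-2 place).
6.32 × 43.1 = 272.392 → 272 L (3 s.f., last digit at the 10^0 place).
Sum: 293.324828 L; keep the coarser place, 10^0.
Result: 293 L.

293 L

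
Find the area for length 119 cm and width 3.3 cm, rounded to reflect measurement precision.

area = 119 cm × 3.3 cm = 392.7 cm².
119 has 3 significant figures; 3.3 has 2.
Division/multiplication keeps the fewest: 2 significant figures.
Rounded: 3.9 × 10² cm².

3.9 × 10² cm²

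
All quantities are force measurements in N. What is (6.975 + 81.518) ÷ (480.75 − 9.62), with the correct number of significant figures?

6.975 + 81.518 = 88.493, limited to 3 d.p. → 5 s.f.; 480.75 − 9.62 = 471.13, limited to 2 d.p. → 5 s.f.
Carrying full precision, 88.493 ÷ 471.13 = 0.187831384119…; keep min(5, 5) = 5 s.f.
Rounded to 5 significant figures: 0.18783.

0.18783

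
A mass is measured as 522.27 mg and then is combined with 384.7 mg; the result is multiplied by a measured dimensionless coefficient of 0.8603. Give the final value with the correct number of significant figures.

522.27 mg + 384.7 mg = 906.97 mg; the sum is limited to 1 decimal place (4 s.f.).
Carrying full precision, 906.97 × 0.8603 = 780.266291 mg; 0.8603 has 4 s.f., so the result keeps min(4, 4) = 4 s.f.
Rounded to 4 significant figures: 780.3 mg.

780.3 mg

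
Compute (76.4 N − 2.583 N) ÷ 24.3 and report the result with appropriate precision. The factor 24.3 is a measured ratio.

3.04 N

76.4 N − 2.583 N = 73.817 N; the difference is limited to 1 decimal place (3 s.f.).
Carrying full precision, 73.817 ÷ 24.3 = 3.03773662551… N; 24.3 has 3 s.f., so the result keeps min(3, 3) = 3 s.f.
Rounded to 3 significant figures: 3.04 N.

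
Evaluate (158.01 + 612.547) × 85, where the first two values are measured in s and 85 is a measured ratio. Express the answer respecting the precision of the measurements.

158.01 s + 612.547 s = 770.557 s; the sum is limited to 2 decimal places (5 s.f.).
Carrying full precision, 770.557 × 85 = 65497.345 s; 85 has 2 s.f., so the result keeps min(5, 2) = 2 s.f.
Rounded to 2 significant figures: 6.5 × 10^4 s.

6.5 × 10^4 s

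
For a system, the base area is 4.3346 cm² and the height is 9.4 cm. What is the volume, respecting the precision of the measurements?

volume = 4.3346 cm² × 9.4 cm = 40.74524 cm³.
4.3346 has 5 significant figures; 9.4 has 2.
Division/multiplication keeps the fewest: 2 significant figures.
Rounded: 41 cm³.

41 cm³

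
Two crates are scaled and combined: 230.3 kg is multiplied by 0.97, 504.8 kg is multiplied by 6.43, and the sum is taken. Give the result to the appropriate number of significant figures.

230.3 × 0.97 = 223.391 → 2.2 × 10² kg (2 s.f., last digit at the 10^1 place).
504.8 × 6.43 = 3245.864 → 3.25 × 10³ kg (3 s.f., last digit at the 10^1 place).
Sum: 3469.255 kg; keep the coarser place, 10^1.
Result: 3.47 × 10³ kg.

3.47 × 10³ kg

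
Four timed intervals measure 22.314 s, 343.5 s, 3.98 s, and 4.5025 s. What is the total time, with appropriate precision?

22.314 s + 343.5 s + 3.98 s + 4.5025 s = 374.2965 s.
Addition/subtraction keeps the fewest decimal places: 22.314 → 3 decimal places, 343.5 → 1 decimal place, 3.98 → 2 decimal places, 4.5025 → 4 decimal places; limit is 1.
Rounded to 1 decimal place: 374.3 s.

374.3 s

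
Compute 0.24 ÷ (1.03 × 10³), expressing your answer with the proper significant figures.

0.24 ÷ (1.03 × 10³) = 0.000233009708738…
Multiplication/division keeps the fewest significant figures: 0.24 → 2 s.f., 1.03 × 10³ → 3 s.f.; limit is 2.
Rounded to 2 significant figures: 2.3 × 10⁻⁴.

2.3 × 10⁻⁴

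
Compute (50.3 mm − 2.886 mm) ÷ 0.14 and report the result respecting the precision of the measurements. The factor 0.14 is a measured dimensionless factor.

3.4 × 10² mm

50.3 mm − 2.886 mm = 47.414 mm; the difference is limited to 1 decimal place (3 s.f.).
Carrying full precision, 47.414 ÷ 0.14 = 338.671428571… mm; 0.14 has 2 s.f., so the result keeps min(3, 2) = 2 s.f.
Rounded to 2 significant figures: 3.4 × 10² mm.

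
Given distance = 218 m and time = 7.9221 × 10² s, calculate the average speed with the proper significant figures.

0.275 m/s

average speed = 218 m ÷ 7.9221 × 10² s = 0.275179560975… m/s.
218 has 3 significant figures; 7.9221 × 10² has 5.
Division/multiplication keeps the fewest: 3 significant figures.
Rounded: 0.275 m/s.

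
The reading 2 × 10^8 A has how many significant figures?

1

2 × 10^8: in scientific notation every digit of the coefficient is significant.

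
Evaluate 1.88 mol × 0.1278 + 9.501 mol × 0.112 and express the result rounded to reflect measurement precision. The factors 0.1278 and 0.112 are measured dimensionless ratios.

1.30 mol

1.88 × 0.1278 = 0.240264 → 0.240 mol (3 s.f., last digit at the 10^-3 place).
9.501 × 0.112 = 1.064112 → 1.06 mol (3 s.f., last digit at the 10^-2 place).
Sum: 1.304376 mol; keep the coarser place, 10^-2.
Result: 1.30 mol.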